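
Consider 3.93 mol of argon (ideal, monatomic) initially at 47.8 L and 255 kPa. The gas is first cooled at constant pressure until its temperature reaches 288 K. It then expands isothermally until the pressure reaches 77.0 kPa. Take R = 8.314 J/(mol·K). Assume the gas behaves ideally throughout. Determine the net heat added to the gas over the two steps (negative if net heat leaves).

T₁ = P₁V₁/(nR) = 255×47.8/(3.93×8.314) = 373 K.
Step 1 — Isobaric: P stays 255 kPa; V/T = const ⇒ T₂ = 288 K, V₂ = 36.9 L.
W = PΔV = 255×(36.9−47.8) kPa·L = -2780 J.
ΔU = nCvΔT = 3.93×12.5×(288−373) = -4170 J.
Q = ΔU + W = nCpΔT = -6950 J.
State after step 1: P = 255 kPa, V = 36.9 L, T = 288 K.
Step 2 — Isothermal: T stays 288 K; PV = const ⇒ V₂ = 122 L, P₂ = 77.0 kPa.
ΔU = 0 (ideal gas, T constant).
W = nRT ln(V₂/V₁) = 3.93×8.314×288×ln(3.31) = 11300 J.
Q = ΔU + W = 11300 J.
Net over both steps: W = 8490 J, Q = 4320 J, ΔU = -4170 J.

4320 J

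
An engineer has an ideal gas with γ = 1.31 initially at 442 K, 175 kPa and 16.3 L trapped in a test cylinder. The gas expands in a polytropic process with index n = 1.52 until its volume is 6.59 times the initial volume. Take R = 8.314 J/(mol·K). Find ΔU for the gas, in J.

-5750 J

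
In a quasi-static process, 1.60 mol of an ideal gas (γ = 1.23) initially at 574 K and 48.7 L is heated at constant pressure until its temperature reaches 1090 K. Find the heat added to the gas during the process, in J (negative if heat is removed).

36700 J

P₁ = nRT₁/V₁ = 1.60×8.314×574/48.7 = 157 kPa.
Isobaric: P stays 157 kPa; V/T = const ⇒ T₂ = 1090 K, V₂ = 92.5 L.
W = PΔV = 157×(92.5−48.7) kPa·L = 6860 J.
ΔU = nCvΔT = 1.60×36.1×(1090−574) = 29800 J.
Q = ΔU + W = nCpΔT = 36700 J.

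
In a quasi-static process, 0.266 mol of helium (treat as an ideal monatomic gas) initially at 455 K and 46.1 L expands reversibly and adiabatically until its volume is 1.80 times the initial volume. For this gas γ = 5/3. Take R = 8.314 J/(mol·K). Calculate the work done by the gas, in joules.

P₁ = nRT₁/V₁ = 0.266×8.314×455/46.1 = 21.8 kPa.
Adiabatic: TV^(γ−1) = const ⇒ T₂ = 455×(0.556)^0.667 = 307 K; PV^γ = const ⇒ P₂ = 8.19 kPa.
ΔU = nCvΔT = 0.266×12.5×(307−455) = -489 J.
Q = 0 for an adiabatic process, so W = −ΔU = 489 J.

489 J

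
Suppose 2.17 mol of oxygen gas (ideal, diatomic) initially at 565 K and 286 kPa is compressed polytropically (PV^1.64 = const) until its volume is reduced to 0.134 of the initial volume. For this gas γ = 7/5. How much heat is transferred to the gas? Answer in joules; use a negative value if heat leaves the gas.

25000 J

V₁ = nRT₁/P₁ = 2.17×8.314×565/286 = 35.6 L.
Polytropic n=1.64: T₂ = T₁(V₁/V₂)^(n−1) = 565×(7.46)^0.64 = 2050 K; P₂ = P₁(V₁/V₂)^n = 7730 kPa.
W = (P₁V₁−P₂V₂)/(n−1) = (286×35.6−7730×4.78)/0.64 = -41700 J.
ΔU = nCvΔT = 2.17×20.8×(2050−565) = 66800 J.
Q = ΔU + W = 25000 J.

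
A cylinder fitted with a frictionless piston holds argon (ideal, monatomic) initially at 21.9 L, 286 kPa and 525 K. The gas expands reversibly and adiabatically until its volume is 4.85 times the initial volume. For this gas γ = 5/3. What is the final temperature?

Adiabatic: TV^(γ−1) = const ⇒ T₂ = 525×(0.206)^0.667 = 183 K; PV^γ = const ⇒ P₂ = 20.6 kPa.

183 K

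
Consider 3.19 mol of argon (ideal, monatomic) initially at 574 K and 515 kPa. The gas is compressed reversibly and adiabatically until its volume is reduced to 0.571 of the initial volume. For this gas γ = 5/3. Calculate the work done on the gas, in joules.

10300 J

V₁ = nRT₁/P₁ = 3.19×8.314×574/515 = 29.6 L.
Adiabatic: TV^(γ−1) = const ⇒ T₂ = 574×(1.75)^0.667 = 834 K; PV^γ = const ⇒ P₂ = 1310 kPa.
ΔU = nCvΔT = 3.19×12.5×(834−574) = 10300 J.
Q = 0 for an adiabatic process, so W = −ΔU = -10300 J.
Work done on the gas = −W_by = 10300 J.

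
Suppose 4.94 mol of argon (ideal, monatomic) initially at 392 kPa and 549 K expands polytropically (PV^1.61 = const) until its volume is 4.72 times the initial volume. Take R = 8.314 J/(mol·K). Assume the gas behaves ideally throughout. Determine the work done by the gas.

V₁ = nRT₁/P₁ = 4.94×8.314×549/392 = 57.5 L.
Polytropic n=1.61: T₂ = T₁(V₁/V₂)^(n−1) = 549×(0.212)^0.61 = 213 K; P₂ = P₁(V₁/V₂)^n = 32.2 kPa.
W = (P₁V₁−P₂V₂)/(n−1) = (392×57.5−32.2×271)/0.61 = 22600 J.

22600 J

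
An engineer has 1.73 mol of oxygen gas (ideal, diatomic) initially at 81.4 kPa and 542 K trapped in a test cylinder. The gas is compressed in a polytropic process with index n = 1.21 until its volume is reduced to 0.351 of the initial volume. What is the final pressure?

V₁ = nRT₁/P₁ = 1.73×8.314×542/81.4 = 95.8 L.
Polytropic n=1.21: T₂ = T₁(V₁/V₂)^(n−1) = 542×(2.85)^0.21 = 675 K; P₂ = P₁(V₁/V₂)^n = 289 kPa.

289 kPa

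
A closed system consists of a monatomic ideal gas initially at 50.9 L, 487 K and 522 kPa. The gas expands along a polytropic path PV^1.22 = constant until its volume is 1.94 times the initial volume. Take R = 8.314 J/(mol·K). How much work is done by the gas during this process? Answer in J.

16400 J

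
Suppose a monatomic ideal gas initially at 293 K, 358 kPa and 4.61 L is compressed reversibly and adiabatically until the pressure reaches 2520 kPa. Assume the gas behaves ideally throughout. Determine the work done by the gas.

n = P₁V₁/(RT₁) = 358×4.61/(8.314×293) = 0.677 mol.
Adiabatic: T₂/T₁ = (P₂/P₁)^((γ−1)/γ) ⇒ T₂ = 293×(7.04)^0.400 = 640 K; V₂ = 1.43 L.
ΔU = nCvΔT = 0.677×12.5×(640−293) = 2930 J.
Q = 0 for an adiabatic process, so W = −ΔU = -2930 J.

-2930 J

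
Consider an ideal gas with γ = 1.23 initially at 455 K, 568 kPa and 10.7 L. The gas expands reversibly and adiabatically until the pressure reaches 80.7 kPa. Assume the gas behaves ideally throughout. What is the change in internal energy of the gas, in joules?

n = P₁V₁/(RT₁) = 568×10.7/(8.314×455) = 1.61 mol.
Adiabatic: T₂/T₁ = (P₂/P₁)^((γ−1)/γ) ⇒ T₂ = 455×(0.142)^0.187 = 316 K; V₂ = 52.3 L.
For an ideal gas ΔU = nCvΔT with Cv = R/(γ−1) = 36.1 J/(mol·K).
ΔU = 1.61×36.1×(316−455) = -8080 J.

-8080 J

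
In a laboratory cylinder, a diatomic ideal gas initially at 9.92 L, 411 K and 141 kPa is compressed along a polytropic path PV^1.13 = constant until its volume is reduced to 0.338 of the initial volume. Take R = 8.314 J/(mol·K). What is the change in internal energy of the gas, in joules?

530 J

n = P₁V₁/(RT₁) = 141×9.92/(8.314×411) = 0.409 mol.
Polytropic n=1.13: T₂ = T₁(V₁/V₂)^(n−1) = 411×(2.96)^0.13 = 473 K; P₂ = P₁(V₁/V₂)^n = 480 kPa.
For an ideal gas ΔU = nCvΔT with Cv = (5/2)R = 20.8 J/(mol·K).
ΔU = 0.409×20.8×(473−411) = 530 J.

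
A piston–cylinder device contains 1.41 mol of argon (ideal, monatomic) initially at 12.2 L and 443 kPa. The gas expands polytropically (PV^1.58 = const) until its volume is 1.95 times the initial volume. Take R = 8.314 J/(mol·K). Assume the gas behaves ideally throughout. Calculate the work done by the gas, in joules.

2990 J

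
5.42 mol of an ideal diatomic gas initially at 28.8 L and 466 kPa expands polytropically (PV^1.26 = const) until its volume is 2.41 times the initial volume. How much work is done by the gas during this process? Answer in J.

10600 J

T₁ = P₁V₁/(nR) = 466×28.8/(5.42×8.314) = 298 K.
Polytropic n=1.26: T₂ = T₁(V₁/V₂)^(n−1) = 298×(0.415)^0.26 = 237 K; P₂ = P₁(V₁/V₂)^n = 154 kPa.
W = (P₁V₁−P₂V₂)/(n−1) = (466×28.8−154×69.4)/0.26 = 10600 J.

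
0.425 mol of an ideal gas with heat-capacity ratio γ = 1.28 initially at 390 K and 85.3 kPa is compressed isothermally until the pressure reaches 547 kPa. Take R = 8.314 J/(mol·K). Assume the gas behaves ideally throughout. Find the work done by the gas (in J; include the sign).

-2560 J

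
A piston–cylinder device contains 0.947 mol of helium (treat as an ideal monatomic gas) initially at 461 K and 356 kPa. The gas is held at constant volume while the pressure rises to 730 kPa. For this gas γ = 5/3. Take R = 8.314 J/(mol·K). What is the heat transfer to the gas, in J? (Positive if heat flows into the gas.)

V₁ = nRT₁/P₁ = 0.947×8.314×461/356 = 10.2 L.
Isochoric: V stays 10.2 L; P/T = const ⇒ T₂ = 945 K, P₂ = 730 kPa.
W = 0 (no volume change).
ΔU = nCvΔT = 0.947×12.5×(945−461) = 5720 J.
Q = ΔU = 5720 J.

5720 J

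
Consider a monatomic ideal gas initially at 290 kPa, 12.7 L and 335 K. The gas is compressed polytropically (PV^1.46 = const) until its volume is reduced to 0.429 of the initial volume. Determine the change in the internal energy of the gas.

2630 J

n = P₁V₁/(RT₁) = 290×12.7/(8.314×335) = 1.32 mol.
Polytropic n=1.46: T₂ = T₁(V₁/V₂)^(n−1) = 335×(2.33)^0.46 = 494 K; P₂ = P₁(V₁/V₂)^n = 998 kPa.
For an ideal gas ΔU = nCvΔT with Cv = (3/2)R = 12.5 J/(mol·K).
ΔU = 1.32×12.5×(494−335) = 2630 J.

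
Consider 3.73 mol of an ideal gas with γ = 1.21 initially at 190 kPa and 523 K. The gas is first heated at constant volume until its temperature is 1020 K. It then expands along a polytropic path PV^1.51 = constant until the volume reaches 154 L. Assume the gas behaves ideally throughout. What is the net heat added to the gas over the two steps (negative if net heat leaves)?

V₁ = nRT₁/P₁ = 3.73×8.314×523/190 = 85.4 L.
Step 1 — Isochoric: V stays 85.4 L; P/T = const ⇒ T₂ = 1020 K, P₂ = 371 kPa.
W = 0 (no volume change).
ΔU = nCvΔT = 3.73×39.6×(1020−523) = 73400 J.
Q = ΔU = 73400 J.
State after step 1: P = 371 kPa, V = 85.4 L, T = 1020 K.
Step 2 — Polytropic n=1.51: T₂ = T₁(V₁/V₂)^(n−1) = 1020×(0.554)^0.51 = 755 K; P₂ = P₁(V₁/V₂)^n = 152 kPa.
W = (P₁V₁−P₂V₂)/(n−1) = (371×85.4−152×154)/0.51 = 16100 J.
ΔU = nCvΔT = 3.73×39.6×(755−1020) = -39100 J.
Q = ΔU + W = -23000 J.
Net over both steps: W = 16100 J, Q = 50400 J, ΔU = 34300 J.

50400 J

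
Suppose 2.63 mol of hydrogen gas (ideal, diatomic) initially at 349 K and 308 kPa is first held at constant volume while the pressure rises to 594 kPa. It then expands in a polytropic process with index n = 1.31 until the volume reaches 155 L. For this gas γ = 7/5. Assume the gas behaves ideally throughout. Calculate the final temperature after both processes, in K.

381 K

V₁ = nRT₁/P₁ = 2.63×8.314×349/308 = 24.8 L.
Step 1 — Isochoric: V stays 24.8 L; P/T = const ⇒ T₂ = 673 K, P₂ = 594 kPa.
W = 0 (no volume change).
ΔU = nCvΔT = 2.63×20.8×(673−349) = 17700 J.
Q = ΔU = 17700 J.
State after step 1: P = 594 kPa, V = 24.8 L, T = 673 K.
Step 2 — Polytropic n=1.31: T₂ = T₁(V₁/V₂)^(n−1) = 673×(0.160)^0.31 = 381 K; P₂ = P₁(V₁/V₂)^n = 53.8 kPa.
W = (P₁V₁−P₂V₂)/(n−1) = (594×24.8−53.8×155)/0.31 = 20600 J.
ΔU = nCvΔT = 2.63×20.8×(381−673) = -16000 J.
Q = ΔU + W = 4630 J.
Net over both steps: W = 20600 J, Q = 22300 J, ΔU = 1760 J.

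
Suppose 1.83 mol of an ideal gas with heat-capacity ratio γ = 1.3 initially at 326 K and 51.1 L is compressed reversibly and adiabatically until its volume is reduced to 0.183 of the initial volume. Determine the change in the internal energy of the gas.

P₁ = nRT₁/V₁ = 1.83×8.314×326/51.1 = 97.1 kPa.
Adiabatic: TV^(γ−1) = const ⇒ T₂ = 326×(5.46)^0.300 = 543 K; PV^γ = const ⇒ P₂ = 883 kPa.
For an ideal gas ΔU = nCvΔT with Cv = R/(γ−1) = 27.7 J/(mol·K).
ΔU = 1.83×27.7×(543−326) = 11000 J.

11000 J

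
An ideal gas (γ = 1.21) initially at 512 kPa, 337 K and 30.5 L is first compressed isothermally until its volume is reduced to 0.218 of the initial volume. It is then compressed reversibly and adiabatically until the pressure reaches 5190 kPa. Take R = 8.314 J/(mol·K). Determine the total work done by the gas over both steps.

-34800 J

n = P₁V₁/(RT₁) = 512×30.5/(8.314×337) = 5.57 mol.
Step 1 — Isothermal: T stays 337 K; PV = const ⇒ V₂ = 6.65 L, P₂ = 2350 kPa.
ΔU = 0 (ideal gas, T constant).
W = nRT ln(V₂/V₁) = 5.57×8.314×337×ln(0.218) = -23800 J.
Q = ΔU + W = -23800 J.
State after step 1: P = 2350 kPa, V = 6.65 L, T = 337 K.
Step 2 — Adiabatic: T₂/T₁ = (P₂/P₁)^((γ−1)/γ) ⇒ T₂ = 337×(2.21)^0.174 = 387 K; V₂ = 3.45 L.
ΔU = nCvΔT = 5.57×39.6×(387−337) = 11000 J.
Q = 0 for an adiabatic process, so W = −ΔU = -11000 J.
Net over both steps: W = -34800 J, Q = -23800 J, ΔU = 11000 J.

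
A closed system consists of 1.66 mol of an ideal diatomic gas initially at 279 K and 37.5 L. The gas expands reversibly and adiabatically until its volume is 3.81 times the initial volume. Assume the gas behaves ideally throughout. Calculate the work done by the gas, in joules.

3990 J

P₁ = nRT₁/V₁ = 1.66×8.314×279/37.5 = 103 kPa.
Adiabatic: TV^(γ−1) = const ⇒ T₂ = 279×(0.262)^0.400 = 163 K; PV^γ = const ⇒ P₂ = 15.8 kPa.
ΔU = nCvΔT = 1.66×20.8×(163−279) = -3990 J.
Q = 0 for an adiabatic process, so W = −ΔU = 3990 J.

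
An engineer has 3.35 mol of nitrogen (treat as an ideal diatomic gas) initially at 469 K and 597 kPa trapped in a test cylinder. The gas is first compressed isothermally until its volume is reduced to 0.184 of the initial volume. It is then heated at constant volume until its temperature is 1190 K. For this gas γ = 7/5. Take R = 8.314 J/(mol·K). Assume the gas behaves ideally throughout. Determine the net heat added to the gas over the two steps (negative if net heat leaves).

28100 J

V₁ = nRT₁/P₁ = 3.35×8.314×469/597 = 21.9 L.
Step 1 — Isothermal: T stays 469 K; PV = const ⇒ V₂ = 4.03 L, P₂ = 3240 kPa.
ΔU = 0 (ideal gas, T constant).
W = nRT ln(V₂/V₁) = 3.35×8.314×469×ln(0.184) = -22100 J.
Q = ΔU + W = -22100 J.
State after step 1: P = 3240 kPa, V = 4.03 L, T = 469 K.
Step 2 — Isochoric: V stays 4.03 L; P/T = const ⇒ T₂ = 1190 K, P₂ = 8230 kPa.
W = 0 (no volume change).
ΔU = nCvΔT = 3.35×20.8×(1190−469) = 50200 J.
Q = ΔU = 50200 J.
Net over both steps: W = -22100 J, Q = 28100 J, ΔU = 50200 J.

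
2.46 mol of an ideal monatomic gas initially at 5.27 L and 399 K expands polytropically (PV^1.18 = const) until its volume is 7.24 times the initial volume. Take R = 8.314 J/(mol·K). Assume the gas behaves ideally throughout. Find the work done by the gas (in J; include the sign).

13600 J

P₁ = nRT₁/V₁ = 2.46×8.314×399/5.27 = 1550 kPa.
Polytropic n=1.18: T₂ = T₁(V₁/V₂)^(n−1) = 399×(0.138)^0.18 = 279 K; P₂ = P₁(V₁/V₂)^n = 150 kPa.
W = (P₁V₁−P₂V₂)/(n−1) = (1550×5.27−150×38.2)/0.18 = 13600 J.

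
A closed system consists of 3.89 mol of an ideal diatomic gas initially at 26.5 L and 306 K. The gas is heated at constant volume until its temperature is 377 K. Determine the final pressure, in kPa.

P₁ = nRT₁/V₁ = 3.89×8.314×306/26.5 = 373 kPa.
Isochoric: V stays 26.5 L; P/T = const ⇒ T₂ = 377 K, P₂ = 460 kPa.

460 kPa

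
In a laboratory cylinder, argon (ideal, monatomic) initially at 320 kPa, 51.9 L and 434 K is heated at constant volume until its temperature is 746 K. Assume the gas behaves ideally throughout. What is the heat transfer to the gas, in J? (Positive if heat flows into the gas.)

17900 J

n = P₁V₁/(RT₁) = 320×51.9/(8.314×434) = 4.60 mol.
Isochoric: V stays 51.9 L; P/T = const ⇒ T₂ = 746 K, P₂ = 550 kPa.
W = 0 (no volume change).
ΔU = nCvΔT = 4.60×12.5×(746−434) = 17900 J.
Q = ΔU = 17900 J.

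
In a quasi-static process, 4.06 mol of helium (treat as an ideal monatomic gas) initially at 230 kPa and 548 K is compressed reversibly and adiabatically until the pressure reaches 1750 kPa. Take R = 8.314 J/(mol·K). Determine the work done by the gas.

V₁ = nRT₁/P₁ = 4.06×8.314×548/230 = 80.4 L.
Adiabatic: T₂/T₁ = (P₂/P₁)^((γ−1)/γ) ⇒ T₂ = 548×(7.61)^0.400 = 1230 K; V₂ = 23.8 L.
ΔU = nCvΔT = 4.06×12.5×(1230−548) = 34700 J.
Q = 0 for an adiabatic process, so W = −ΔU = -34700 J.

-34700 J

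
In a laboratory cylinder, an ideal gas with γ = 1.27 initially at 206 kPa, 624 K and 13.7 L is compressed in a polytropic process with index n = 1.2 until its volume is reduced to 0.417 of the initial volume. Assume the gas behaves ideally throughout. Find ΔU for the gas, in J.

2000 J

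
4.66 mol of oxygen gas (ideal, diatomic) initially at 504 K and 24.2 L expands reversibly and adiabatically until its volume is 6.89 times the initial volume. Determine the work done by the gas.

26300 J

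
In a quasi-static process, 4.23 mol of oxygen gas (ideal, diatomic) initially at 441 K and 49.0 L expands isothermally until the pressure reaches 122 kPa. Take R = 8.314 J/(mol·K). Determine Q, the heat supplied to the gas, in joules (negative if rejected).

P₁ = nRT₁/V₁ = 4.23×8.314×441/49.0 = 317 kPa.
Isothermal: T stays 441 K; PV = const ⇒ V₂ = 127 L, P₂ = 122 kPa.
ΔU = 0 (ideal gas, T constant).
W = nRT ln(V₂/V₁) = 4.23×8.314×441×ln(2.59) = 14800 J.
Q = ΔU + W = 14800 J.

14800 J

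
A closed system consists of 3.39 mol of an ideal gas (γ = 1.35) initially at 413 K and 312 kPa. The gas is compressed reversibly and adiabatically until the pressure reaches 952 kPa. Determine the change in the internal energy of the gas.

11200 J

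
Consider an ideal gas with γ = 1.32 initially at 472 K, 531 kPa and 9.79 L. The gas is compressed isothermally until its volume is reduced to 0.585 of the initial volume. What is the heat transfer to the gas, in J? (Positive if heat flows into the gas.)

-2790 J

n = P₁V₁/(RT₁) = 531×9.79/(8.314×472) = 1.32 mol.
Isothermal: T stays 472 K; PV = const ⇒ V₂ = 5.73 L, P₂ = 908 kPa.
ΔU = 0 (ideal gas, T constant).
W = nRT ln(V₂/V₁) = 1.32×8.314×472×ln(0.585) = -2790 J.
Q = ΔU + W = -2790 J.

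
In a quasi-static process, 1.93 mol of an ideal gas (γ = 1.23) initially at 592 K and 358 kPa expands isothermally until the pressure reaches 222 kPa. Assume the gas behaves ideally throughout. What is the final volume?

42.8 L

V₁ = nRT₁/P₁ = 1.93×8.314×592/358 = 26.5 L.
Isothermal: T stays 592 K; PV = const ⇒ V₂ = 42.8 L, P₂ = 222 kPa.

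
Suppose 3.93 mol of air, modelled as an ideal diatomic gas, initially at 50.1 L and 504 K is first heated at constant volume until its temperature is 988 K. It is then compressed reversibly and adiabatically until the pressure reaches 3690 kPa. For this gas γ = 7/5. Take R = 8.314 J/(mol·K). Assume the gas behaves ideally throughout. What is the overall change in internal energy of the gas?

91700 J

P₁ = nRT₁/V₁ = 3.93×8.314×504/50.1 = 329 kPa.
Step 1 — Isochoric: V stays 50.1 L; P/T = const ⇒ T₂ = 988 K, P₂ = 644 kPa.
W = 0 (no volume change).
ΔU = nCvΔT = 3.93×20.8×(988−504) = 39500 J.
Q = ΔU = 39500 J.
State after step 1: P = 644 kPa, V = 50.1 L, T = 988 K.
Step 2 — Adiabatic: T₂/T₁ = (P₂/P₁)^((γ−1)/γ) ⇒ T₂ = 988×(5.73)^0.286 = 1630 K; V₂ = 14.4 L.
ΔU = nCvΔT = 3.93×20.8×(1630−988) = 52200 J.
Q = 0 for an adiabatic process, so W = −ΔU = -52200 J.
Net over both steps: W = -52200 J, Q = 39500 J, ΔU = 91700 J.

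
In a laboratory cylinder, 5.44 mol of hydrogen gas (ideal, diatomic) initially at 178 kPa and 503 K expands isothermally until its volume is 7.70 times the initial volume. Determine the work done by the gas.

V₁ = nRT₁/P₁ = 5.44×8.314×503/178 = 128 L.
Isothermal: T stays 503 K; PV = const ⇒ V₂ = 984 L, P₂ = 23.1 kPa.
W = nRT ln(V₂/V₁) = 5.44×8.314×503×ln(7.70) = 46400 J.

46400 J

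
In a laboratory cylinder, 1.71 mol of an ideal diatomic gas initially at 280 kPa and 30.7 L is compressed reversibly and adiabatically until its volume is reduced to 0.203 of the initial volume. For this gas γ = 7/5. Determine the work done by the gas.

T₁ = P₁V₁/(nR) = 280×30.7/(1.71×8.314) = 605 K.
Adiabatic: TV^(γ−1) = const ⇒ T₂ = 605×(4.93)^0.400 = 1140 K; PV^γ = const ⇒ P₂ = 2610 kPa.
ΔU = nCvΔT = 1.71×20.8×(1140−605) = 19200 J.
Q = 0 for an adiabatic process, so W = −ΔU = -19200 J.

-19200 J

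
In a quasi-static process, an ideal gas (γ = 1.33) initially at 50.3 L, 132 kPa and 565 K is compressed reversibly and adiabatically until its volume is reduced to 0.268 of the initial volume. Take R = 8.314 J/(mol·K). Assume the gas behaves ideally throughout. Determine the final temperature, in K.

872 K

Adiabatic: TV^(γ−1) = const ⇒ T₂ = 565×(3.73)^0.330 = 872 K; PV^γ = const ⇒ P₂ = 761 kPa.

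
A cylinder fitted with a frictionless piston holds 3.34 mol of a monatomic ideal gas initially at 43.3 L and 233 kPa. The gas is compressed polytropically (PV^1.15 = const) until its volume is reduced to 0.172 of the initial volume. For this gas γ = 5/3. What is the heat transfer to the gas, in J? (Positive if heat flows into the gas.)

-15800 J

T₁ = P₁V₁/(nR) = 233×43.3/(3.34×8.314) = 363 K.
Polytropic n=1.15: T₂ = T₁(V₁/V₂)^(n−1) = 363×(5.81)^0.15 = 473 K; P₂ = P₁(V₁/V₂)^n = 1760 kPa.
W = (P₁V₁−P₂V₂)/(n−1) = (233×43.3−1760×7.45)/0.15 = -20300 J.
ΔU = nCvΔT = 3.34×12.5×(473−363) = 4570 J.
Q = ΔU + W = -15800 J.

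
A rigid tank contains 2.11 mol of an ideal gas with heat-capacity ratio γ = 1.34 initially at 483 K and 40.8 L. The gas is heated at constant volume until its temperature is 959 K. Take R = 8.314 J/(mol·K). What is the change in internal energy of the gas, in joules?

P₁ = nRT₁/V₁ = 2.11×8.314×483/40.8 = 208 kPa.
Isochoric: V stays 40.8 L; P/T = const ⇒ T₂ = 959 K, P₂ = 412 kPa.
For an ideal gas ΔU = nCvΔT with Cv = R/(γ−1) = 24.5 J/(mol·K).
ΔU = 2.11×24.5×(959−483) = 24600 J.

24600 J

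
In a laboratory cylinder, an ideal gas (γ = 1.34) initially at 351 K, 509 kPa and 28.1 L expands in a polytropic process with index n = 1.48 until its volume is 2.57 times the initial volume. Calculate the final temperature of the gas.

223 K

Polytropic n=1.48: T₂ = T₁(V₁/V₂)^(n−1) = 351×(0.389)^0.48 = 223 K; P₂ = P₁(V₁/V₂)^n = 126 kPa.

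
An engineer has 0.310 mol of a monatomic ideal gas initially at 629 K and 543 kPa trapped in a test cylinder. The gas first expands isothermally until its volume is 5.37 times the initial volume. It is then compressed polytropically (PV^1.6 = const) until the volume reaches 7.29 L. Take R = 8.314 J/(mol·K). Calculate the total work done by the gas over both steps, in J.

V₁ = nRT₁/P₁ = 0.310×8.314×629/543 = 2.99 L.
Step 1 — Isothermal: T stays 629 K; PV = const ⇒ V₂ = 16.0 L, P₂ = 101 kPa.
ΔU = 0 (ideal gas, T constant).
W = nRT ln(V₂/V₁) = 0.310×8.314×629×ln(5.37) = 2720 J.
Q = ΔU + W = 2720 J.
State after step 1: P = 101 kPa, V = 16.0 L, T = 629 K.
Step 2 — Polytropic n=1.6: T₂ = T₁(V₁/V₂)^(n−1) = 629×(2.20)^0.60 = 1010 K; P₂ = P₁(V₁/V₂)^n = 357 kPa.
W = (P₁V₁−P₂V₂)/(n−1) = (101×16.0−357×7.29)/0.60 = -1630 J.
ΔU = nCvΔT = 0.310×12.5×(1010−629) = 1470 J.
Q = ΔU + W = -163 J.
Net over both steps: W = 1090 J, Q = 2560 J, ΔU = 1470 J.

1090 J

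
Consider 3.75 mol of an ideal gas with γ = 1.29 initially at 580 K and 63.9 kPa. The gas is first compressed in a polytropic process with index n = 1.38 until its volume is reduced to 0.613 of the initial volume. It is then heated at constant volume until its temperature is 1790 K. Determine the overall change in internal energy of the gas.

V₁ = nRT₁/P₁ = 3.75×8.314×580/63.9 = 283 L.
Step 1 — Polytropic n=1.38: T₂ = T₁(V₁/V₂)^(n−1) = 580×(1.63)^0.38 = 699 K; P₂ = P₁(V₁/V₂)^n = 126 kPa.
W = (P₁V₁−P₂V₂)/(n−1) = (63.9×283−126×173)/0.38 = -9730 J.
ΔU = nCvΔT = 3.75×28.7×(699−580) = 12700 J.
Q = ΔU + W = 3020 J.
State after step 1: P = 126 kPa, V = 173 L, T = 699 K.
Step 2 — Isochoric: V stays 173 L; P/T = const ⇒ T₂ = 1790 K, P₂ = 322 kPa.
W = 0 (no volume change).
ΔU = nCvΔT = 3.75×28.7×(1790−699) = 117000 J.
Q = ΔU = 117000 J.
Net over both steps: W = -9730 J, Q = 120000 J, ΔU = 130000 J.

130000 J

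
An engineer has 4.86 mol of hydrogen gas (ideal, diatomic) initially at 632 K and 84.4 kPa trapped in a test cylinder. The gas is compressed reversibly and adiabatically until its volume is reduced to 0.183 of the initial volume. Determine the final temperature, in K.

1250 K

V₁ = nRT₁/P₁ = 4.86×8.314×632/84.4 = 303 L.
Adiabatic: TV^(γ−1) = const ⇒ T₂ = 632×(5.46)^0.400 = 1250 K; PV^γ = const ⇒ P₂ = 910 kPa.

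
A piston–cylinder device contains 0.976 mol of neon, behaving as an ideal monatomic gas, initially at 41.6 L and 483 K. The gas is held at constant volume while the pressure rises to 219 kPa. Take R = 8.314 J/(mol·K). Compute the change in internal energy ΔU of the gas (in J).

P₁ = nRT₁/V₁ = 0.976×8.314×483/41.6 = 94.2 kPa.
Isochoric: V stays 41.6 L; P/T = const ⇒ T₂ = 1120 K, P₂ = 219 kPa.
For an ideal gas ΔU = nCvΔT with Cv = (3/2)R = 12.5 J/(mol·K).
ΔU = 0.976×12.5×(1120−483) = 7790 J.

7790 J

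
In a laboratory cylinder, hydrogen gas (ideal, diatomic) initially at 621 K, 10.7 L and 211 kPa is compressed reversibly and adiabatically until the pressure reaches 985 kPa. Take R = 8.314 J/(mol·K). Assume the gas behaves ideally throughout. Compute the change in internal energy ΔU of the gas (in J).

3120 J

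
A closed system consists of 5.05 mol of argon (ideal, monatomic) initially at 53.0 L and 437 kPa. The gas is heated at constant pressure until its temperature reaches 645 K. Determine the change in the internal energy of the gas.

T₁ = P₁V₁/(nR) = 437×53.0/(5.05×8.314) = 552 K.
Isobaric: P stays 437 kPa; V/T = const ⇒ T₂ = 645 K, V₂ = 62.0 L.
For an ideal gas ΔU = nCvΔT with Cv = (3/2)R = 12.5 J/(mol·K).
ΔU = 5.05×12.5×(645−552) = 5880 J.

5880 J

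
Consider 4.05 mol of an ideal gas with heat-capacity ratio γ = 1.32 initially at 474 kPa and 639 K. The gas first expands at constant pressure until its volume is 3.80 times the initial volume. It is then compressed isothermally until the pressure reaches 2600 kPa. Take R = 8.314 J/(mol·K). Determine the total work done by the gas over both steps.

V₁ = nRT₁/P₁ = 4.05×8.314×639/474 = 45.4 L.
Step 1 — Isobaric: P stays 474 kPa; V/T = const ⇒ T₂ = 2430 K, V₂ = 172 L.
W = PΔV = 474×(172−45.4) kPa·L = 60200 J.
ΔU = nCvΔT = 4.05×26.0×(2430−639) = 188000 J.
Q = ΔU + W = nCpΔT = 249000 J.
State after step 1: P = 474 kPa, V = 172 L, T = 2430 K.
Step 2 — Isothermal: T stays 2430 K; PV = const ⇒ V₂ = 31.4 L, P₂ = 2600 kPa.
ΔU = 0 (ideal gas, T constant).
W = nRT ln(V₂/V₁) = 4.05×8.314×2430×ln(0.182) = -139000 J.
Q = ΔU + W = -139000 J.
Net over both steps: W = -78900 J, Q = 109000 J, ΔU = 188000 J.

-78900 J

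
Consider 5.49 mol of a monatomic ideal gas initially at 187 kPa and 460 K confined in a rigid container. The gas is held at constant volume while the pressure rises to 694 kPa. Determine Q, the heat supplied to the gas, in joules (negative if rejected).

85400 J

V₁ = nRT₁/P₁ = 5.49×8.314×460/187 = 112 L.
Isochoric: V stays 112 L; P/T = const ⇒ T₂ = 1710 K, P₂ = 694 kPa.
W = 0 (no volume change).
ΔU = nCvΔT = 5.49×12.5×(1710−460) = 85400 J.
Q = ΔU = 85400 J.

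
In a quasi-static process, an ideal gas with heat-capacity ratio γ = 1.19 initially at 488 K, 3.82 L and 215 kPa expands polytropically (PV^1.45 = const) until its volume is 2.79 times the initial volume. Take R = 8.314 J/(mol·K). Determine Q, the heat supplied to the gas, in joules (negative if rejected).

-924 J

n = P₁V₁/(RT₁) = 215×3.82/(8.314×488) = 0.202 mol.
Polytropic n=1.45: T₂ = T₁(V₁/V₂)^(n−1) = 488×(0.358)^0.45 = 308 K; P₂ = P₁(V₁/V₂)^n = 48.6 kPa.
W = (P₁V₁−P₂V₂)/(n−1) = (215×3.82−48.6×10.7)/0.45 = 675 J.
ΔU = nCvΔT = 0.202×43.8×(308−488) = -1600 J.
Q = ΔU + W = -924 J.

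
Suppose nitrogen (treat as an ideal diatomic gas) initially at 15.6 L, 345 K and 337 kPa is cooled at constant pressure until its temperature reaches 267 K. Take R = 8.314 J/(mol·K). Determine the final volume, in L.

Isobaric: P stays 337 kPa; V/T = const ⇒ T₂ = 267 K, V₂ = 12.1 L.

12.1 L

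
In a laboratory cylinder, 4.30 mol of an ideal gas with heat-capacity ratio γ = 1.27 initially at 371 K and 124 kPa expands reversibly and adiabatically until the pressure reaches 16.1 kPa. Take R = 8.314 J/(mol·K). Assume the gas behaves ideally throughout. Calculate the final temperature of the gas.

240 K

V₁ = nRT₁/P₁ = 4.30×8.314×371/124 = 107 L.
Adiabatic: T₂/T₁ = (P₂/P₁)^((γ−1)/γ) ⇒ T₂ = 371×(0.130)^0.213 = 240 K; V₂ = 534 L.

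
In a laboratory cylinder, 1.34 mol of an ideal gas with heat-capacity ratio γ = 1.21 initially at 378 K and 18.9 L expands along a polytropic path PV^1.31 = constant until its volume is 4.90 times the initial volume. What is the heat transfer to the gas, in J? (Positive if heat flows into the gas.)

P₁ = nRT₁/V₁ = 1.34×8.314×378/18.9 = 223 kPa.
Polytropic n=1.31: T₂ = T₁(V₁/V₂)^(n−1) = 378×(0.204)^0.31 = 231 K; P₂ = P₁(V₁/V₂)^n = 27.8 kPa.
W = (P₁V₁−P₂V₂)/(n−1) = (223×18.9−27.8×92.6)/0.31 = 5280 J.
ΔU = nCvΔT = 1.34×39.6×(231−378) = -7800 J.
Q = ΔU + W = -2520 J.

-2520 J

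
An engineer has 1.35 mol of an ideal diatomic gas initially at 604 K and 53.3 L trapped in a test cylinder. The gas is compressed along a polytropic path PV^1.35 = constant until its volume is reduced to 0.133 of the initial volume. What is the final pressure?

P₁ = nRT₁/V₁ = 1.35×8.314×604/53.3 = 127 kPa.
Polytropic n=1.35: T₂ = T₁(V₁/V₂)^(n−1) = 604×(7.52)^0.35 = 1220 K; P₂ = P₁(V₁/V₂)^n = 1940 kPa.

1940 kPa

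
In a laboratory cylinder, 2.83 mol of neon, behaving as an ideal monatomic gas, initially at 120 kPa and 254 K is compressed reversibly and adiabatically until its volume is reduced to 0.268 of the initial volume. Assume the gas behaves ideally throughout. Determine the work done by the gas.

V₁ = nRT₁/P₁ = 2.83×8.314×254/120 = 49.8 L.
Adiabatic: TV^(γ−1) = const ⇒ T₂ = 254×(3.73)^0.667 = 611 K; PV^γ = const ⇒ P₂ = 1080 kPa.
ΔU = nCvΔT = 2.83×12.5×(611−254) = 12600 J.
Q = 0 for an adiabatic process, so W = −ΔU = -12600 J.

-12600 J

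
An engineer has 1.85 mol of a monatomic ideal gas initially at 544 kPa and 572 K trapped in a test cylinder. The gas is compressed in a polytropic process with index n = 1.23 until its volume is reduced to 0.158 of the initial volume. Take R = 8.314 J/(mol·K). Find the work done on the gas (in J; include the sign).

20200 J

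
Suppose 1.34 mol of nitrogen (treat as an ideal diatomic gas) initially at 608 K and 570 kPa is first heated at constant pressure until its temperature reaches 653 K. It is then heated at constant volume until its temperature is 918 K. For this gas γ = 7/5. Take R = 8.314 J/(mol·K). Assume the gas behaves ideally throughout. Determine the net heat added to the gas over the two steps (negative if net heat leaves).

V₁ = nRT₁/P₁ = 1.34×8.314×608/570 = 11.9 L.
Step 1 — Isobaric: P stays 570 kPa; V/T = const ⇒ T₂ = 653 K, V₂ = 12.8 L.
W = PΔV = 570×(12.8−11.9) kPa·L = 501 J.
ΔU = nCvΔT = 1.34×20.8×(653−608) = 1250 J.
Q = ΔU + W = nCpΔT = 1750 J.
State after step 1: P = 570 kPa, V = 12.8 L, T = 653 K.
Step 2 — Isochoric: V stays 12.8 L; P/T = const ⇒ T₂ = 918 K, P₂ = 801 kPa.
W = 0 (no volume change).
ΔU = nCvΔT = 1.34×20.8×(918−653) = 7380 J.
Q = ΔU = 7380 J.
Net over both steps: W = 501 J, Q = 9140 J, ΔU = 8630 J.

9140 J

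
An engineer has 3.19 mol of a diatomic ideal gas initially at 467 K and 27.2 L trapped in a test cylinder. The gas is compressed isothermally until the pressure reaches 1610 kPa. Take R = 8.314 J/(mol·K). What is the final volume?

7.69 L

P₁ = nRT₁/V₁ = 3.19×8.314×467/27.2 = 455 kPa.
Isothermal: T stays 467 K; PV = const ⇒ V₂ = 7.69 L, P₂ = 1610 kPa.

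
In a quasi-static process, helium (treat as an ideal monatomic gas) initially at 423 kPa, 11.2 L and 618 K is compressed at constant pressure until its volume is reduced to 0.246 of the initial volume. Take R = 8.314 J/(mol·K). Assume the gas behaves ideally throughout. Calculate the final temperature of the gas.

152 K

Isobaric: P stays 423 kPa; V/T = const ⇒ T₂ = 152 K, V₂ = 2.76 L.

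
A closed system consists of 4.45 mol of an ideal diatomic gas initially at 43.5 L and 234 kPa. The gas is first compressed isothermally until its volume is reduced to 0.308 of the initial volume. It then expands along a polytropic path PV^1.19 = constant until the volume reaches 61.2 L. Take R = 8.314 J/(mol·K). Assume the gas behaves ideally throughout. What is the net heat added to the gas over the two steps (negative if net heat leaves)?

-4940 J

T₁ = P₁V₁/(nR) = 234×43.5/(4.45×8.314) = 275 K.
Step 1 — Isothermal: T stays 275 K; PV = const ⇒ V₂ = 13.4 L, P₂ = 760 kPa.
ΔU = 0 (ideal gas, T constant).
W = nRT ln(V₂/V₁) = 4.45×8.314×275×ln(0.308) = -12000 J.
Q = ΔU + W = -12000 J.
State after step 1: P = 760 kPa, V = 13.4 L, T = 275 K.
Step 2 — Polytropic n=1.19: T₂ = T₁(V₁/V₂)^(n−1) = 275×(0.219)^0.19 = 206 K; P₂ = P₁(V₁/V₂)^n = 125 kPa.
W = (P₁V₁−P₂V₂)/(n−1) = (760×13.4−125×61.2)/0.19 = 13400 J.
ΔU = nCvΔT = 4.45×20.8×(206−275) = -6380 J.
Q = ΔU + W = 7050 J.
Net over both steps: W = 1440 J, Q = -4940 J, ΔU = -6380 J.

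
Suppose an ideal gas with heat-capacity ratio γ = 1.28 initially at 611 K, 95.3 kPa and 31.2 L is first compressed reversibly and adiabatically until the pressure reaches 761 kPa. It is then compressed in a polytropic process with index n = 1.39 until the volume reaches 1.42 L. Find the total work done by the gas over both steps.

n = P₁V₁/(RT₁) = 95.3×31.2/(8.314×611) = 0.585 mol.
Step 1 — Adiabatic: T₂/T₁ = (P₂/P₁)^((γ−1)/γ) ⇒ T₂ = 611×(7.99)^0.219 = 963 K; V₂ = 6.16 L.
ΔU = nCvΔT = 0.585×29.7×(963−611) = 6110 J.
Q = 0 for an adiabatic process, so W = −ΔU = -6110 J.
State after step 1: P = 761 kPa, V = 6.16 L, T = 963 K.
Step 2 — Polytropic n=1.39: T₂ = T₁(V₁/V₂)^(n−1) = 963×(4.33)^0.39 = 1710 K; P₂ = P₁(V₁/V₂)^n = 5840 kPa.
W = (P₁V₁−P₂V₂)/(n−1) = (761×6.16−5840×1.42)/0.39 = -9270 J.
ΔU = nCvΔT = 0.585×29.7×(1710−963) = 12900 J.
Q = ΔU + W = 3640 J.
Net over both steps: W = -15400 J, Q = 3640 J, ΔU = 19000 J.

-15400 J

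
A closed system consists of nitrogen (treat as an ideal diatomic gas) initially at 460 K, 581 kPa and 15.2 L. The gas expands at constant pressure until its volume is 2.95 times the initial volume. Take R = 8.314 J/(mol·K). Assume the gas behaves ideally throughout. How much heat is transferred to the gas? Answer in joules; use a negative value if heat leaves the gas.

n = P₁V₁/(RT₁) = 581×15.2/(8.314×460) = 2.31 mol.
Isobaric: P stays 581 kPa; V/T = const ⇒ T₂ = 1360 K, V₂ = 44.8 L.
W = PΔV = 581×(44.8−15.2) kPa·L = 17200 J.
ΔU = nCvΔT = 2.31×20.8×(1360−460) = 43100 J.
Q = ΔU + W = nCpΔT = 60300 J.

60300 J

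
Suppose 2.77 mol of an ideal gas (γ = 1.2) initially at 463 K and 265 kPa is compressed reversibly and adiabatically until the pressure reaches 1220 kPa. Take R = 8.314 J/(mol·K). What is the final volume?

11.3 L

V₁ = nRT₁/P₁ = 2.77×8.314×463/265 = 40.2 L.
Adiabatic: T₂/T₁ = (P₂/P₁)^((γ−1)/γ) ⇒ T₂ = 463×(4.60)^0.167 = 597 K; V₂ = 11.3 L.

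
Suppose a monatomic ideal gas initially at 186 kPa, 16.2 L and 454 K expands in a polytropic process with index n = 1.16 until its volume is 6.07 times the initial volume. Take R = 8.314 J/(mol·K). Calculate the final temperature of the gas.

Polytropic n=1.16: T₂ = T₁(V₁/V₂)^(n−1) = 454×(0.165)^0.16 = 340 K; P₂ = P₁(V₁/V₂)^n = 23.0 kPa.

340 K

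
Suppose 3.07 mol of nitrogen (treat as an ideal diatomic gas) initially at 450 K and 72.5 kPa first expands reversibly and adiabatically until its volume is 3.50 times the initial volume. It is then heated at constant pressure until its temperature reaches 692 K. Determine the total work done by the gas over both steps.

22000 J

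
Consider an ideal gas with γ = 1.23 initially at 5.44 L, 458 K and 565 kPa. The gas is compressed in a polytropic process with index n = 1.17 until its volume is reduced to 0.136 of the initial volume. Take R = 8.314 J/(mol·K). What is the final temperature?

Polytropic n=1.17: T₂ = T₁(V₁/V₂)^(n−1) = 458×(7.35)^0.17 = 643 K; P₂ = P₁(V₁/V₂)^n = 5830 kPa.

643 K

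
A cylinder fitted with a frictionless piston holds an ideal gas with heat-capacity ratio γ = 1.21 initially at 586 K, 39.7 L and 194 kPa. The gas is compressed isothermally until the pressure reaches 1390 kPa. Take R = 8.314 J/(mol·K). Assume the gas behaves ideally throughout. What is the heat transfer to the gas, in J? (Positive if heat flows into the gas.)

-15200 J

n = P₁V₁/(RT₁) = 194×39.7/(8.314×586) = 1.58 mol.
Isothermal: T stays 586 K; PV = const ⇒ V₂ = 5.54 L, P₂ = 1390 kPa.
ΔU = 0 (ideal gas, T constant).
W = nRT ln(V₂/V₁) = 1.58×8.314×586×ln(0.140) = -15200 J.
Q = ΔU + W = -15200 J.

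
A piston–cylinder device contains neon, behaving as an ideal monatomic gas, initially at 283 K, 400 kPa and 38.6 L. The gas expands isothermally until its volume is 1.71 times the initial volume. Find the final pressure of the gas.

Isothermal: T stays 283 K; PV = const ⇒ V₂ = 66.0 L, P₂ = 234 kPa.

234 kPa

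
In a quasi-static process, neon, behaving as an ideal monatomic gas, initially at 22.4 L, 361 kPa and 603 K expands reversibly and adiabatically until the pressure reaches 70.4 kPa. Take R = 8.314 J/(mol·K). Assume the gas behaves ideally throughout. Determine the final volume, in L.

59.7 L

Adiabatic: T₂/T₁ = (P₂/P₁)^((γ−1)/γ) ⇒ T₂ = 603×(0.195)^0.400 = 314 K; V₂ = 59.7 L.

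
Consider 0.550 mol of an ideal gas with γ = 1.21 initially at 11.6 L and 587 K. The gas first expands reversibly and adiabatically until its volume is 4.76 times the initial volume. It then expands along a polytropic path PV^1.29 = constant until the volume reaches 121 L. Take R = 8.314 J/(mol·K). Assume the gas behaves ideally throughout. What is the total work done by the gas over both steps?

P₁ = nRT₁/V₁ = 0.550×8.314×587/11.6 = 231 kPa.
Step 1 — Adiabatic: TV^(γ−1) = const ⇒ T₂ = 587×(0.210)^0.210 = 423 K; PV^γ = const ⇒ P₂ = 35.0 kPa.
ΔU = nCvΔT = 0.550×39.6×(423−587) = -3570 J.
Q = 0 for an adiabatic process, so W = −ΔU = 3570 J.
State after step 1: P = 35.0 kPa, V = 55.2 L, T = 423 K.
Step 2 — Polytropic n=1.29: T₂ = T₁(V₁/V₂)^(n−1) = 423×(0.456)^0.29 = 337 K; P₂ = P₁(V₁/V₂)^n = 12.7 kPa.
W = (P₁V₁−P₂V₂)/(n−1) = (35.0×55.2−12.7×121)/0.29 = 1360 J.
ΔU = nCvΔT = 0.550×39.6×(337−423) = -1870 J.
Q = ΔU + W = -517 J.
Net over both steps: W = 4930 J, Q = -517 J, ΔU = -5450 J.

4930 J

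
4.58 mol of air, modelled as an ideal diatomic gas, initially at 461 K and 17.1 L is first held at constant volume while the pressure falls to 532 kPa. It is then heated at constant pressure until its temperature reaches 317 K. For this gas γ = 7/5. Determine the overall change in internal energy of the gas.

-13700 J

P₁ = nRT₁/V₁ = 4.58×8.314×461/17.1 = 1030 kPa.
Step 1 — Isochoric: V stays 17.1 L; P/T = const ⇒ T₂ = 239 K, P₂ = 532 kPa.
W = 0 (no volume change).
ΔU = nCvΔT = 4.58×20.8×(239−461) = -21100 J.
Q = ΔU = -21100 J.
State after step 1: P = 532 kPa, V = 17.1 L, T = 239 K.
Step 2 — Isobaric: P stays 532 kPa; V/T = const ⇒ T₂ = 317 K, V₂ = 22.7 L.
W = PΔV = 532×(22.7−17.1) kPa·L = 2970 J.
ΔU = nCvΔT = 4.58×20.8×(317−239) = 7430 J.
Q = ΔU + W = nCpΔT = 10400 J.
Net over both steps: W = 2970 J, Q = -10700 J, ΔU = -13700 J.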